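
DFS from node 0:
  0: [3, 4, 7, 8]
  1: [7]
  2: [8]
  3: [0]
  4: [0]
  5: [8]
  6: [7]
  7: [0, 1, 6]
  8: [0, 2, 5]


Visit 0, push [8, 7, 4, 3]
Visit 3, push []
Visit 4, push []
Visit 7, push [6, 1]
Visit 1, push []
Visit 6, push []
Visit 8, push [5, 2]
Visit 2, push []
Visit 5, push []

DFS order: [0, 3, 4, 7, 1, 6, 8, 2, 5]


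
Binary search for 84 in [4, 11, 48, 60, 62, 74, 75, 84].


Step 1: lo=0, hi=7, mid=3, val=60
Step 2: lo=4, hi=7, mid=5, val=74
Step 3: lo=6, hi=7, mid=6, val=75
Step 4: lo=7, hi=7, mid=7, val=84

Found at index 7


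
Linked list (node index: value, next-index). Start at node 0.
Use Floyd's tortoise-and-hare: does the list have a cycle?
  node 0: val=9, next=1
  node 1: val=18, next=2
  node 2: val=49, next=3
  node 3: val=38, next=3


Floyd's tortoise (slow, +1) and hare (fast, +2):
  init: slow=0, fast=0
  step 1: slow=1, fast=2
  step 2: slow=2, fast=3
  step 3: slow=3, fast=3
  slow == fast at node 3: cycle detected

Cycle: yes


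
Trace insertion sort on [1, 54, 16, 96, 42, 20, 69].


Initial: [1, 54, 16, 96, 42, 20, 69]
Insert 54: [1, 54, 16, 96, 42, 20, 69]
Insert 16: [1, 16, 54, 96, 42, 20, 69]
Insert 96: [1, 16, 54, 96, 42, 20, 69]
Insert 42: [1, 16, 42, 54, 96, 20, 69]
Insert 20: [1, 16, 20, 42, 54, 96, 69]
Insert 69: [1, 16, 20, 42, 54, 69, 96]

Sorted: [1, 16, 20, 42, 54, 69, 96]


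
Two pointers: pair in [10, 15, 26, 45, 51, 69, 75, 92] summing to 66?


lo=0(10)+hi=7(92)=102
lo=0(10)+hi=6(75)=85
lo=0(10)+hi=5(69)=79
lo=0(10)+hi=4(51)=61
lo=1(15)+hi=4(51)=66

Yes: 15+51=66


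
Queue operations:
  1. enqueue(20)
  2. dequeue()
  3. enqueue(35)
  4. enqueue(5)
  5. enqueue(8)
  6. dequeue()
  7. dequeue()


enqueue(20) -> [20]
dequeue()->20, []
enqueue(35) -> [35]
enqueue(5) -> [35, 5]
enqueue(8) -> [35, 5, 8]
dequeue()->35, [5, 8]
dequeue()->5, [8]

Final queue: [8]


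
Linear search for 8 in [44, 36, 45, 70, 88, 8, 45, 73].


i=0: 44!=8
i=1: 36!=8
i=2: 45!=8
i=3: 70!=8
i=4: 88!=8
i=5: 8==8 found!

Found at 5, 6 comps


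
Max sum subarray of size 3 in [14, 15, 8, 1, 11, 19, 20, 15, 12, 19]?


[0:3]: 37
[1:4]: 24
[2:5]: 20
[3:6]: 31
[4:7]: 50
[5:8]: 54
[6:9]: 47
[7:10]: 46

Max: 54 at [5:8]


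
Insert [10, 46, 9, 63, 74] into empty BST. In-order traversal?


Insert 10: root
Insert 46: R from 10
Insert 9: L from 10
Insert 63: R from 10 -> R from 46
Insert 74: R from 10 -> R from 46 -> R from 63

In-order: [9, 10, 46, 63, 74]


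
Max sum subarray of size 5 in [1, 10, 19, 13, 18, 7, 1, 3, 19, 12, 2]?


[0:5]: 61
[1:6]: 67
[2:7]: 58
[3:8]: 42
[4:9]: 48
[5:10]: 42
[6:11]: 37

Max: 67 at [1:6]


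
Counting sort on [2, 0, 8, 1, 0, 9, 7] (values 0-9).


Input: [2, 0, 8, 1, 0, 9, 7]
Counts: [2, 1, 1, 0, 0, 0, 0, 1, 1, 1]

Sorted: [0, 0, 1, 2, 7, 8, 9]


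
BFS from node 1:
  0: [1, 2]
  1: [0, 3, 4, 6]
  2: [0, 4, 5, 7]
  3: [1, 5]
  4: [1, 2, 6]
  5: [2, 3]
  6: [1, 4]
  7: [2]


Visit 1, enqueue [0, 3, 4, 6]
Visit 0, enqueue [2]
Visit 3, enqueue [5]
Visit 4, enqueue []
Visit 6, enqueue []
Visit 2, enqueue [7]
Visit 5, enqueue []
Visit 7, enqueue []

BFS order: [1, 0, 3, 4, 6, 2, 5, 7]


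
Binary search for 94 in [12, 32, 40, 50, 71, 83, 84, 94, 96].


Step 1: lo=0, hi=8, mid=4, val=71
Step 2: lo=5, hi=8, mid=6, val=84
Step 3: lo=7, hi=8, mid=7, val=94

Found at index 7


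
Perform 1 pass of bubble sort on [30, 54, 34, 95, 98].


Initial: [30, 54, 34, 95, 98]
Pass 1: [30, 34, 54, 95, 98] (1 swaps)

After 1 pass: [30, 34, 54, 95, 98]


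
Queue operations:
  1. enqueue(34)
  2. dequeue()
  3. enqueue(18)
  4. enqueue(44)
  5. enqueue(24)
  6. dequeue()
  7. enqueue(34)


enqueue(34) -> [34]
dequeue()->34, []
enqueue(18) -> [18]
enqueue(44) -> [18, 44]
enqueue(24) -> [18, 44, 24]
dequeue()->18, [44, 24]
enqueue(34) -> [44, 24, 34]

Final queue: [44, 24, 34]


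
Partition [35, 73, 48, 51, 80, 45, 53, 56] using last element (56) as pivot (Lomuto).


Pivot: 56
  35 <= 56: advance i (no swap)
  48 <= 56: swap -> [35, 48, 73, 51, 80, 45, 53, 56]
  51 <= 56: swap -> [35, 48, 51, 73, 80, 45, 53, 56]
  45 <= 56: swap -> [35, 48, 51, 45, 80, 73, 53, 56]
  53 <= 56: swap -> [35, 48, 51, 45, 53, 73, 80, 56]
Place pivot at 5: [35, 48, 51, 45, 53, 56, 80, 73]

Partitioned: [35, 48, 51, 45, 53, 56, 80, 73]


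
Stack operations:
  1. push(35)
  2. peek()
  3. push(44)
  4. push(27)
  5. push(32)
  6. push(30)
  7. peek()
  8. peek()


push(35) -> [35]
peek()->35
push(44) -> [35, 44]
push(27) -> [35, 44, 27]
push(32) -> [35, 44, 27, 32]
push(30) -> [35, 44, 27, 32, 30]
peek()->30
peek()->30

Final stack: [35, 44, 27, 32, 30]


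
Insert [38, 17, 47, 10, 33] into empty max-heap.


Insert 38: [38]
Insert 17: [38, 17]
Insert 47: [47, 17, 38]
Insert 10: [47, 17, 38, 10]
Insert 33: [47, 33, 38, 10, 17]

Final heap: [47, 33, 38, 10, 17]


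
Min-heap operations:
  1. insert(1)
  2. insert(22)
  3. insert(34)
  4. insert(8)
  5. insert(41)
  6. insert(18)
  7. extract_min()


insert(1) -> [1]
insert(22) -> [1, 22]
insert(34) -> [1, 22, 34]
insert(8) -> [1, 8, 34, 22]
insert(41) -> [1, 8, 34, 22, 41]
insert(18) -> [1, 8, 18, 22, 41, 34]
extract_min()->1, [8, 22, 18, 34, 41]

Final heap: [8, 22, 18, 34, 41]


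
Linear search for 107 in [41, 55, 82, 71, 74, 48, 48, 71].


i=0: 41!=107
i=1: 55!=107
i=2: 82!=107
i=3: 71!=107
i=4: 74!=107
i=5: 48!=107
i=6: 48!=107
i=7: 71!=107

Not found, 8 comps


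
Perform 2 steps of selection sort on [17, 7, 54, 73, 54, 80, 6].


Initial: [17, 7, 54, 73, 54, 80, 6]
Step 1: min=6 at 6
  Swap: [6, 7, 54, 73, 54, 80, 17]
Step 2: min=7 at 1
  Swap: [6, 7, 54, 73, 54, 80, 17]

After 2 steps: [6, 7, 54, 73, 54, 80, 17]


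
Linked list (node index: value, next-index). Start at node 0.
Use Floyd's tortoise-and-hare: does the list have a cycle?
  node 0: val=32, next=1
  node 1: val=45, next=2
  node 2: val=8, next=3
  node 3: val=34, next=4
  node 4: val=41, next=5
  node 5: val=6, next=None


Floyd's tortoise (slow, +1) and hare (fast, +2):
  init: slow=0, fast=0
  step 1: slow=1, fast=2
  step 2: slow=2, fast=4
  step 3: fast 4->5->None, no cycle

Cycle: no


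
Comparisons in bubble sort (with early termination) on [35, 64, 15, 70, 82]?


Algorithm: bubble sort (with early termination)
Input: [35, 64, 15, 70, 82]
Sorted: [15, 35, 64, 70, 82]

9


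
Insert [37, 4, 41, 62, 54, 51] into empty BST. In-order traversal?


Insert 37: root
Insert 4: L from 37
Insert 41: R from 37
Insert 62: R from 37 -> R from 41
Insert 54: R from 37 -> R from 41 -> L from 62
Insert 51: R from 37 -> R from 41 -> L from 62 -> L from 54

In-order: [4, 37, 41, 51, 54, 62]


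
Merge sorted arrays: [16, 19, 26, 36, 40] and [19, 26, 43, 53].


Take 16 from A
Take 19 from A
Take 19 from B
Take 26 from A
Take 26 from B
Take 36 from A
Take 40 from A

Merged: [16, 19, 19, 26, 26, 36, 40, 43, 53]


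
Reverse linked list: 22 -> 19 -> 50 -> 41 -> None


Step 1: curr=22, set curr.next=prev(None) | reversed so far: 22
Step 2: curr=19, set curr.next=prev(22) | reversed so far: 19 -> 22
Step 3: curr=50, set curr.next=prev(19) | reversed so far: 50 -> 19 -> 22
Step 4: curr=41, set curr.next=prev(50) | reversed so far: 41 -> 50 -> 19 -> 22

41 -> 50 -> 19 -> 22 -> None


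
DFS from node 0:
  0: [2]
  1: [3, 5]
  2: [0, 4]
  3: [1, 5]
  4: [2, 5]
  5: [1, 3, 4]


Visit 0, push [2]
Visit 2, push [4]
Visit 4, push [5]
Visit 5, push [3, 1]
Visit 1, push [3]
Visit 3, push []

DFS order: [0, 2, 4, 5, 1, 3]


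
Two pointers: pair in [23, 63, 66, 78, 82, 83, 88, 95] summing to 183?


lo=0(23)+hi=7(95)=118
lo=1(63)+hi=7(95)=158
lo=2(66)+hi=7(95)=161
lo=3(78)+hi=7(95)=173
lo=4(82)+hi=7(95)=177
lo=5(83)+hi=7(95)=178
lo=6(88)+hi=7(95)=183

Yes: 88+95=183


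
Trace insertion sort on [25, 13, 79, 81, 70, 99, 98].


Initial: [25, 13, 79, 81, 70, 99, 98]
Insert 13: [13, 25, 79, 81, 70, 99, 98]
Insert 79: [13, 25, 79, 81, 70, 99, 98]
Insert 81: [13, 25, 79, 81, 70, 99, 98]
Insert 70: [13, 25, 70, 79, 81, 99, 98]
Insert 99: [13, 25, 70, 79, 81, 99, 98]
Insert 98: [13, 25, 70, 79, 81, 98, 99]

Sorted: [13, 25, 70, 79, 81, 98, 99]


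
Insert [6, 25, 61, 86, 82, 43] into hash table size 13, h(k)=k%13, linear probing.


Insert 6: h=6 -> slot 6
Insert 25: h=12 -> slot 12
Insert 61: h=9 -> slot 9
Insert 86: h=8 -> slot 8
Insert 82: h=4 -> slot 4
Insert 43: h=4, 1 probes -> slot 5

Table: [None, None, None, None, 82, 43, 6, None, 86, 61, None, None, 25]


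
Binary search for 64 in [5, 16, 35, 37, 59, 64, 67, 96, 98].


Step 1: lo=0, hi=8, mid=4, val=59
Step 2: lo=5, hi=8, mid=6, val=67
Step 3: lo=5, hi=5, mid=5, val=64

Found at index 5


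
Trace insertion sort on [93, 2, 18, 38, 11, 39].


Initial: [93, 2, 18, 38, 11, 39]
Insert 2: [2, 93, 18, 38, 11, 39]
Insert 18: [2, 18, 93, 38, 11, 39]
Insert 38: [2, 18, 38, 93, 11, 39]
Insert 11: [2, 11, 18, 38, 93, 39]
Insert 39: [2, 11, 18, 38, 39, 93]

Sorted: [2, 11, 18, 38, 39, 93]


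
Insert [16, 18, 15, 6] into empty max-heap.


Insert 16: [16]
Insert 18: [18, 16]
Insert 15: [18, 16, 15]
Insert 6: [18, 16, 15, 6]

Final heap: [18, 16, 15, 6]


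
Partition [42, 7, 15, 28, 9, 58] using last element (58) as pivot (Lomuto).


Pivot: 58
  42 <= 58: advance i (no swap)
  7 <= 58: advance i (no swap)
  15 <= 58: advance i (no swap)
  28 <= 58: advance i (no swap)
  9 <= 58: advance i (no swap)
Place pivot at 5: [42, 7, 15, 28, 9, 58]

Partitioned: [42, 7, 15, 28, 9, 58]


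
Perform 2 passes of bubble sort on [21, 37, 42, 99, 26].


Initial: [21, 37, 42, 99, 26]
Pass 1: [21, 37, 42, 26, 99] (1 swaps)
Pass 2: [21, 37, 26, 42, 99] (1 swaps)

After 2 passes: [21, 37, 26, 42, 99]


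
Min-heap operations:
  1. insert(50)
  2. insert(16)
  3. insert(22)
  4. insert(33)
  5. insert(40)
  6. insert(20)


insert(50) -> [50]
insert(16) -> [16, 50]
insert(22) -> [16, 50, 22]
insert(33) -> [16, 33, 22, 50]
insert(40) -> [16, 33, 22, 50, 40]
insert(20) -> [16, 33, 20, 50, 40, 22]

Final heap: [16, 33, 20, 50, 40, 22]


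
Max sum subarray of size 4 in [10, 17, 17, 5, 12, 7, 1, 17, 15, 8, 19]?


[0:4]: 49
[1:5]: 51
[2:6]: 41
[3:7]: 25
[4:8]: 37
[5:9]: 40
[6:10]: 41
[7:11]: 59

Max: 59 at [7:11]


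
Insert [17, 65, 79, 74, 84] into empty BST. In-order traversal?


Insert 17: root
Insert 65: R from 17
Insert 79: R from 17 -> R from 65
Insert 74: R from 17 -> R from 65 -> L from 79
Insert 84: R from 17 -> R from 65 -> R from 79

In-order: [17, 65, 74, 79, 84]


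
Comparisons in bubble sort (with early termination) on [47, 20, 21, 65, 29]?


Algorithm: bubble sort (with early termination)
Input: [47, 20, 21, 65, 29]
Sorted: [20, 21, 29, 47, 65]

9


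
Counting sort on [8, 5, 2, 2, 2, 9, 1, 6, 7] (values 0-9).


Input: [8, 5, 2, 2, 2, 9, 1, 6, 7]
Counts: [0, 1, 3, 0, 0, 1, 1, 1, 1, 1]

Sorted: [1, 2, 2, 2, 5, 6, 7, 8, 9]


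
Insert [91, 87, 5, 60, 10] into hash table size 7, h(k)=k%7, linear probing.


Insert 91: h=0 -> slot 0
Insert 87: h=3 -> slot 3
Insert 5: h=5 -> slot 5
Insert 60: h=4 -> slot 4
Insert 10: h=3, 3 probes -> slot 6

Table: [91, None, None, 87, 60, 5, 10]


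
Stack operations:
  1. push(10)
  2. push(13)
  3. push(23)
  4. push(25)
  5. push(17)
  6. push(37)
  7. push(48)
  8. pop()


push(10) -> [10]
push(13) -> [10, 13]
push(23) -> [10, 13, 23]
push(25) -> [10, 13, 23, 25]
push(17) -> [10, 13, 23, 25, 17]
push(37) -> [10, 13, 23, 25, 17, 37]
push(48) -> [10, 13, 23, 25, 17, 37, 48]
pop()->48, [10, 13, 23, 25, 17, 37]

Final stack: [10, 13, 23, 25, 17, 37]


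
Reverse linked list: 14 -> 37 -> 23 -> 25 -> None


Step 1: curr=14, set curr.next=prev(None) | reversed so far: 14
Step 2: curr=37, set curr.next=prev(14) | reversed so far: 37 -> 14
Step 3: curr=23, set curr.next=prev(37) | reversed so far: 23 -> 37 -> 14
Step 4: curr=25, set curr.next=prev(23) | reversed so far: 25 -> 23 -> 37 -> 14

25 -> 23 -> 37 -> 14 -> None


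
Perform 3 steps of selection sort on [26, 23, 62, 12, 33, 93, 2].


Initial: [26, 23, 62, 12, 33, 93, 2]
Step 1: min=2 at 6
  Swap: [2, 23, 62, 12, 33, 93, 26]
Step 2: min=12 at 3
  Swap: [2, 12, 62, 23, 33, 93, 26]
Step 3: min=23 at 3
  Swap: [2, 12, 23, 62, 33, 93, 26]

After 3 steps: [2, 12, 23, 62, 33, 93, 26]


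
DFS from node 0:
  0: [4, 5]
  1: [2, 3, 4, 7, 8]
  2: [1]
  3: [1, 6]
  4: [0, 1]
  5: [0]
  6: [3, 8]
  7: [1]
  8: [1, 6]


Visit 0, push [5, 4]
Visit 4, push [1]
Visit 1, push [8, 7, 3, 2]
Visit 2, push []
Visit 3, push [6]
Visit 6, push [8]
Visit 8, push []
Visit 7, push []
Visit 5, push []

DFS order: [0, 4, 1, 2, 3, 6, 8, 7, 5]


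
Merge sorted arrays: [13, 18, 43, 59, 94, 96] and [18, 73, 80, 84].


Take 13 from A
Take 18 from A
Take 18 from B
Take 43 from A
Take 59 from A
Take 73 from B
Take 80 from B
Take 84 from B

Merged: [13, 18, 18, 43, 59, 73, 80, 84, 94, 96]


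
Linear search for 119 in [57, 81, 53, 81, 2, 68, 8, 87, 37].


i=0: 57!=119
i=1: 81!=119
i=2: 53!=119
i=3: 81!=119
i=4: 2!=119
i=5: 68!=119
i=6: 8!=119
i=7: 87!=119
i=8: 37!=119

Not found, 9 comps


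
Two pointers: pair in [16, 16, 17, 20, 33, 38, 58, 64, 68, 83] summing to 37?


lo=0(16)+hi=9(83)=99
lo=0(16)+hi=8(68)=84
lo=0(16)+hi=7(64)=80
lo=0(16)+hi=6(58)=74
lo=0(16)+hi=5(38)=54
lo=0(16)+hi=4(33)=49
lo=0(16)+hi=3(20)=36
lo=1(16)+hi=3(20)=36
lo=2(17)+hi=3(20)=37

Yes: 17+20=37


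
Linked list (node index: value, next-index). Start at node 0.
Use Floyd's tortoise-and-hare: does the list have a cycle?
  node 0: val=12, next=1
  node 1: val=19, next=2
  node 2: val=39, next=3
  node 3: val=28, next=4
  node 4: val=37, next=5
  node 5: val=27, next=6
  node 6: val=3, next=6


Floyd's tortoise (slow, +1) and hare (fast, +2):
  init: slow=0, fast=0
  step 1: slow=1, fast=2
  step 2: slow=2, fast=4
  step 3: slow=3, fast=6
  step 4: slow=4, fast=6
  step 5: slow=5, fast=6
  step 6: slow=6, fast=6
  slow == fast at node 6: cycle detected

Cycle: yes


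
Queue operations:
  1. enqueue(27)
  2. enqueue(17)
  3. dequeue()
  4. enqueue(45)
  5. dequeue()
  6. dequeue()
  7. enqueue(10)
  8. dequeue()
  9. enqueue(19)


enqueue(27) -> [27]
enqueue(17) -> [27, 17]
dequeue()->27, [17]
enqueue(45) -> [17, 45]
dequeue()->17, [45]
dequeue()->45, []
enqueue(10) -> [10]
dequeue()->10, []
enqueue(19) -> [19]

Final queue: [19]


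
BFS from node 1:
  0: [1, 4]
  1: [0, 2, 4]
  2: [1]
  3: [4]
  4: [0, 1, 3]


Visit 1, enqueue [0, 2, 4]
Visit 0, enqueue []
Visit 2, enqueue []
Visit 4, enqueue [3]
Visit 3, enqueue []

BFS order: [1, 0, 2, 4, 3]


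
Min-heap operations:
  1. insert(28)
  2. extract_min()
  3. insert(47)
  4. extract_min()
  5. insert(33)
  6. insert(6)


insert(28) -> [28]
extract_min()->28, []
insert(47) -> [47]
extract_min()->47, []
insert(33) -> [33]
insert(6) -> [6, 33]

Final heap: [6, 33]


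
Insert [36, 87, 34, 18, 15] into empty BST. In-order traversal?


Insert 36: root
Insert 87: R from 36
Insert 34: L from 36
Insert 18: L from 36 -> L from 34
Insert 15: L from 36 -> L from 34 -> L from 18

In-order: [15, 18, 34, 36, 87]


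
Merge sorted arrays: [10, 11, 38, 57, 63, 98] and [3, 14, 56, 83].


Take 3 from B
Take 10 from A
Take 11 from A
Take 14 from B
Take 38 from A
Take 56 from B
Take 57 from A
Take 63 from A
Take 83 from B

Merged: [3, 10, 11, 14, 38, 56, 57, 63, 83, 98]


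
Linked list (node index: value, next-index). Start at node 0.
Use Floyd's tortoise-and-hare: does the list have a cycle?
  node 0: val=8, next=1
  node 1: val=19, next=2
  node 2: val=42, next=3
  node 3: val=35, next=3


Floyd's tortoise (slow, +1) and hare (fast, +2):
  init: slow=0, fast=0
  step 1: slow=1, fast=2
  step 2: slow=2, fast=3
  step 3: slow=3, fast=3
  slow == fast at node 3: cycle detected

Cycle: yes


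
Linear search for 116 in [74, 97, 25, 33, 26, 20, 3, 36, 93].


i=0: 74!=116
i=1: 97!=116
i=2: 25!=116
i=3: 33!=116
i=4: 26!=116
i=5: 20!=116
i=6: 3!=116
i=7: 36!=116
i=8: 93!=116

Not found, 9 comps


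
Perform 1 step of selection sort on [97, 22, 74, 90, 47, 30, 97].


Initial: [97, 22, 74, 90, 47, 30, 97]
Step 1: min=22 at 1
  Swap: [22, 97, 74, 90, 47, 30, 97]

After 1 step: [22, 97, 74, 90, 47, 30, 97]


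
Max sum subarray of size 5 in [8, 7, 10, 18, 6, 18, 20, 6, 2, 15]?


[0:5]: 49
[1:6]: 59
[2:7]: 72
[3:8]: 68
[4:9]: 52
[5:10]: 61

Max: 72 at [2:7]


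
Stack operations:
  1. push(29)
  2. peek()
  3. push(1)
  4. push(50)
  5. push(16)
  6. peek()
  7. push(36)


push(29) -> [29]
peek()->29
push(1) -> [29, 1]
push(50) -> [29, 1, 50]
push(16) -> [29, 1, 50, 16]
peek()->16
push(36) -> [29, 1, 50, 16, 36]

Final stack: [29, 1, 50, 16, 36]


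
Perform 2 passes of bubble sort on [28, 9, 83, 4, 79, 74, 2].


Initial: [28, 9, 83, 4, 79, 74, 2]
Pass 1: [9, 28, 4, 79, 74, 2, 83] (5 swaps)
Pass 2: [9, 4, 28, 74, 2, 79, 83] (3 swaps)

After 2 passes: [9, 4, 28, 74, 2, 79, 83]


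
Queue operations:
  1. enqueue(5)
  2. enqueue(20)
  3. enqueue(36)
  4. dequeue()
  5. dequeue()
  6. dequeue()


enqueue(5) -> [5]
enqueue(20) -> [5, 20]
enqueue(36) -> [5, 20, 36]
dequeue()->5, [20, 36]
dequeue()->20, [36]
dequeue()->36, []

Final queue: []


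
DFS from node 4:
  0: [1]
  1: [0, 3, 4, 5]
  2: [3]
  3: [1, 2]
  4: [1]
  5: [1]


Visit 4, push [1]
Visit 1, push [5, 3, 0]
Visit 0, push []
Visit 3, push [2]
Visit 2, push []
Visit 5, push []

DFS order: [4, 1, 0, 3, 2, 5]


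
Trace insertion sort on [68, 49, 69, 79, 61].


Initial: [68, 49, 69, 79, 61]
Insert 49: [49, 68, 69, 79, 61]
Insert 69: [49, 68, 69, 79, 61]
Insert 79: [49, 68, 69, 79, 61]
Insert 61: [49, 61, 68, 69, 79]

Sorted: [49, 61, 68, 69, 79]


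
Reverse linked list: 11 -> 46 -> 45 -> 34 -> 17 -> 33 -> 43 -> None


Step 1: curr=11, set curr.next=prev(None) | reversed so far: 11
Step 2: curr=46, set curr.next=prev(11) | reversed so far: 46 -> 11
Step 3: curr=45, set curr.next=prev(46) | reversed so far: 45 -> 46 -> 11
Step 4: curr=34, set curr.next=prev(45) | reversed so far: 34 -> 45 -> 46 -> 11
Step 5: curr=17, set curr.next=prev(34) | reversed so far: 17 -> 34 -> 45 -> 46 -> 11
Step 6: curr=33, set curr.next=prev(17) | reversed so far: 33 -> 17 -> 34 -> 45 -> 46 -> 11
Step 7: curr=43, set curr.next=prev(33) | reversed so far: 43 -> 33 -> 17 -> 34 -> 45 -> 46 -> 11

43 -> 33 -> 17 -> 34 -> 45 -> 46 -> 11 -> None


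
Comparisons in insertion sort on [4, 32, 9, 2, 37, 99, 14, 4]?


Algorithm: insertion sort
Input: [4, 32, 9, 2, 37, 99, 14, 4]
Sorted: [2, 4, 4, 9, 14, 32, 37, 99]

18


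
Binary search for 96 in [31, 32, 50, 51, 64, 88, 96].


Step 1: lo=0, hi=6, mid=3, val=51
Step 2: lo=4, hi=6, mid=5, val=88
Step 3: lo=6, hi=6, mid=6, val=96

Found at index 6


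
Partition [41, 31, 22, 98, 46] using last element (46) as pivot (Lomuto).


Pivot: 46
  41 <= 46: advance i (no swap)
  31 <= 46: advance i (no swap)
  22 <= 46: advance i (no swap)
Place pivot at 3: [41, 31, 22, 46, 98]

Partitioned: [41, 31, 22, 46, 98]


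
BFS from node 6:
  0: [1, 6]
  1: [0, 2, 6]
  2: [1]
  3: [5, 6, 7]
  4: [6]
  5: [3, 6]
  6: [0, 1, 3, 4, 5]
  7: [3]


Visit 6, enqueue [0, 1, 3, 4, 5]
Visit 0, enqueue []
Visit 1, enqueue [2]
Visit 3, enqueue [7]
Visit 4, enqueue []
Visit 5, enqueue []
Visit 2, enqueue []
Visit 7, enqueue []

BFS order: [6, 0, 1, 3, 4, 5, 2, 7]


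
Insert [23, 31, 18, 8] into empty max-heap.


Insert 23: [23]
Insert 31: [31, 23]
Insert 18: [31, 23, 18]
Insert 8: [31, 23, 18, 8]

Final heap: [31, 23, 18, 8]


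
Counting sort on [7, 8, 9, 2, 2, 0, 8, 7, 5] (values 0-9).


Input: [7, 8, 9, 2, 2, 0, 8, 7, 5]
Counts: [1, 0, 2, 0, 0, 1, 0, 2, 2, 1]

Sorted: [0, 2, 2, 5, 7, 7, 8, 8, 9]


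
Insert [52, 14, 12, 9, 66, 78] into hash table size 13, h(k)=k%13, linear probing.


Insert 52: h=0 -> slot 0
Insert 14: h=1 -> slot 1
Insert 12: h=12 -> slot 12
Insert 9: h=9 -> slot 9
Insert 66: h=1, 1 probes -> slot 2
Insert 78: h=0, 3 probes -> slot 3

Table: [52, 14, 66, 78, None, None, None, None, None, 9, None, None, 12]


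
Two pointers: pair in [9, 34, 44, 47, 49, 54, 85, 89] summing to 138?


lo=0(9)+hi=7(89)=98
lo=1(34)+hi=7(89)=123
lo=2(44)+hi=7(89)=133
lo=3(47)+hi=7(89)=136
lo=4(49)+hi=7(89)=138

Yes: 49+89=138


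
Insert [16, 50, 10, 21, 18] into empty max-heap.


Insert 16: [16]
Insert 50: [50, 16]
Insert 10: [50, 16, 10]
Insert 21: [50, 21, 10, 16]
Insert 18: [50, 21, 10, 16, 18]

Final heap: [50, 21, 10, 16, 18]


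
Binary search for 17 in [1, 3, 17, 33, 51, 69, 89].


Step 1: lo=0, hi=6, mid=3, val=33
Step 2: lo=0, hi=2, mid=1, val=3
Step 3: lo=2, hi=2, mid=2, val=17

Found at index 2


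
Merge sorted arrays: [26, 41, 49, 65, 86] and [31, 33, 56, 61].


Take 26 from A
Take 31 from B
Take 33 from B
Take 41 from A
Take 49 from A
Take 56 from B
Take 61 from B

Merged: [26, 31, 33, 41, 49, 56, 61, 65, 86]


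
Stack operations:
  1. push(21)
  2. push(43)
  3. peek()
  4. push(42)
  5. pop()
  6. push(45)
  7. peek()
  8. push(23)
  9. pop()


push(21) -> [21]
push(43) -> [21, 43]
peek()->43
push(42) -> [21, 43, 42]
pop()->42, [21, 43]
push(45) -> [21, 43, 45]
peek()->45
push(23) -> [21, 43, 45, 23]
pop()->23, [21, 43, 45]

Final stack: [21, 43, 45]


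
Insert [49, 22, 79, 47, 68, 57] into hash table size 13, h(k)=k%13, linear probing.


Insert 49: h=10 -> slot 10
Insert 22: h=9 -> slot 9
Insert 79: h=1 -> slot 1
Insert 47: h=8 -> slot 8
Insert 68: h=3 -> slot 3
Insert 57: h=5 -> slot 5

Table: [None, 79, None, 68, None, 57, None, None, 47, 22, 49, None, None]


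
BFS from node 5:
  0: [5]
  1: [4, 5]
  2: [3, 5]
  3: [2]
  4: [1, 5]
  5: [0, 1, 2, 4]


Visit 5, enqueue [0, 1, 2, 4]
Visit 0, enqueue []
Visit 1, enqueue []
Visit 2, enqueue [3]
Visit 4, enqueue []
Visit 3, enqueue []

BFS order: [5, 0, 1, 2, 4, 3]


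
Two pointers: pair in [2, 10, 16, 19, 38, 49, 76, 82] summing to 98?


lo=0(2)+hi=7(82)=84
lo=1(10)+hi=7(82)=92
lo=2(16)+hi=7(82)=98

Yes: 16+82=98


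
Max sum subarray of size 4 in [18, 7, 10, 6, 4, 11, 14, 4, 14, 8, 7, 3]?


[0:4]: 41
[1:5]: 27
[2:6]: 31
[3:7]: 35
[4:8]: 33
[5:9]: 43
[6:10]: 40
[7:11]: 33
[8:12]: 32

Max: 43 at [5:9]


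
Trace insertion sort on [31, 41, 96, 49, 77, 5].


Initial: [31, 41, 96, 49, 77, 5]
Insert 41: [31, 41, 96, 49, 77, 5]
Insert 96: [31, 41, 96, 49, 77, 5]
Insert 49: [31, 41, 49, 96, 77, 5]
Insert 77: [31, 41, 49, 77, 96, 5]
Insert 5: [5, 31, 41, 49, 77, 96]

Sorted: [5, 31, 41, 49, 77, 96]


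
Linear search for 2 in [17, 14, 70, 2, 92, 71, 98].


i=0: 17!=2
i=1: 14!=2
i=2: 70!=2
i=3: 2==2 found!

Found at 3, 4 comps


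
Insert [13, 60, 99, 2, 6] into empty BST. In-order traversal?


Insert 13: root
Insert 60: R from 13
Insert 99: R from 13 -> R from 60
Insert 2: L from 13
Insert 6: L from 13 -> R from 2

In-order: [2, 6, 13, 60, 99]


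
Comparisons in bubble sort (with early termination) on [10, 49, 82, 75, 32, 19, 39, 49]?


Algorithm: bubble sort (with early termination)
Input: [10, 49, 82, 75, 32, 19, 39, 49]
Sorted: [10, 19, 32, 39, 49, 49, 75, 82]

25


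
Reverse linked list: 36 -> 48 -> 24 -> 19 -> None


Step 1: curr=36, set curr.next=prev(None) | reversed so far: 36
Step 2: curr=48, set curr.next=prev(36) | reversed so far: 48 -> 36
Step 3: curr=24, set curr.next=prev(48) | reversed so far: 24 -> 48 -> 36
Step 4: curr=19, set curr.next=prev(24) | reversed so far: 19 -> 24 -> 48 -> 36

19 -> 24 -> 48 -> 36 -> None


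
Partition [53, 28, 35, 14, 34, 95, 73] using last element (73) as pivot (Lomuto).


Pivot: 73
  53 <= 73: advance i (no swap)
  28 <= 73: advance i (no swap)
  35 <= 73: advance i (no swap)
  14 <= 73: advance i (no swap)
  34 <= 73: advance i (no swap)
Place pivot at 5: [53, 28, 35, 14, 34, 73, 95]

Partitioned: [53, 28, 35, 14, 34, 73, 95]


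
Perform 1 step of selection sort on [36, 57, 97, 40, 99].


Initial: [36, 57, 97, 40, 99]
Step 1: min=36 at 0
  Swap: [36, 57, 97, 40, 99]

After 1 step: [36, 57, 97, 40, 99]


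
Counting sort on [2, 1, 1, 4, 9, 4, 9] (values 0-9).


Input: [2, 1, 1, 4, 9, 4, 9]
Counts: [0, 2, 1, 0, 2, 0, 0, 0, 0, 2]

Sorted: [1, 1, 2, 4, 4, 9, 9]


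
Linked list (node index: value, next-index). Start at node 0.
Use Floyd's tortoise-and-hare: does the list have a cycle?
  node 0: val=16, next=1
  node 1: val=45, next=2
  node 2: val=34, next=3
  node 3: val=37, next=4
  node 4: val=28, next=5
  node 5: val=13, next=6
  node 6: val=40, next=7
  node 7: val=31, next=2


Floyd's tortoise (slow, +1) and hare (fast, +2):
  init: slow=0, fast=0
  step 1: slow=1, fast=2
  step 2: slow=2, fast=4
  step 3: slow=3, fast=6
  step 4: slow=4, fast=2
  step 5: slow=5, fast=4
  step 6: slow=6, fast=6
  slow == fast at node 6: cycle detected

Cycle: yes


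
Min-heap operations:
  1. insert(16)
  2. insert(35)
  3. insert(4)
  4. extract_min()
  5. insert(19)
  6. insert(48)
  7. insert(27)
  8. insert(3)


insert(16) -> [16]
insert(35) -> [16, 35]
insert(4) -> [4, 35, 16]
extract_min()->4, [16, 35]
insert(19) -> [16, 35, 19]
insert(48) -> [16, 35, 19, 48]
insert(27) -> [16, 27, 19, 48, 35]
insert(3) -> [3, 27, 16, 48, 35, 19]

Final heap: [3, 27, 16, 48, 35, 19]


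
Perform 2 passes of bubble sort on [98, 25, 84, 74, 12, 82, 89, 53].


Initial: [98, 25, 84, 74, 12, 82, 89, 53]
Pass 1: [25, 84, 74, 12, 82, 89, 53, 98] (7 swaps)
Pass 2: [25, 74, 12, 82, 84, 53, 89, 98] (4 swaps)

After 2 passes: [25, 74, 12, 82, 84, 53, 89, 98]


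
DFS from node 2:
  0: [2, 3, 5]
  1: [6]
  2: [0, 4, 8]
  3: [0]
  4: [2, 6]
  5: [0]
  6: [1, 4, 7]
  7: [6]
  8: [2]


Visit 2, push [8, 4, 0]
Visit 0, push [5, 3]
Visit 3, push []
Visit 5, push []
Visit 4, push [6]
Visit 6, push [7, 1]
Visit 1, push []
Visit 7, push []
Visit 8, push []

DFS order: [2, 0, 3, 5, 4, 6, 1, 7, 8]


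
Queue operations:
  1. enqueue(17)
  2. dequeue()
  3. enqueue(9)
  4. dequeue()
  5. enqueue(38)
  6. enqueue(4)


enqueue(17) -> [17]
dequeue()->17, []
enqueue(9) -> [9]
dequeue()->9, []
enqueue(38) -> [38]
enqueue(4) -> [38, 4]

Final queue: [38, 4]


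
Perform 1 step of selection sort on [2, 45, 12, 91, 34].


Initial: [2, 45, 12, 91, 34]
Step 1: min=2 at 0
  Swap: [2, 45, 12, 91, 34]

After 1 step: [2, 45, 12, 91, 34]


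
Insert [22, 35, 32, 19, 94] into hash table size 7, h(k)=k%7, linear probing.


Insert 22: h=1 -> slot 1
Insert 35: h=0 -> slot 0
Insert 32: h=4 -> slot 4
Insert 19: h=5 -> slot 5
Insert 94: h=3 -> slot 3

Table: [35, 22, None, 94, 32, 19, None]


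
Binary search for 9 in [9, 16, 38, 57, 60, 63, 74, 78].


Step 1: lo=0, hi=7, mid=3, val=57
Step 2: lo=0, hi=2, mid=1, val=16
Step 3: lo=0, hi=0, mid=0, val=9

Found at index 0


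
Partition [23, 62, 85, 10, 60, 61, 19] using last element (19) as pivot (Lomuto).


Pivot: 19
  10 <= 19: swap -> [10, 62, 85, 23, 60, 61, 19]
Place pivot at 1: [10, 19, 85, 23, 60, 61, 62]

Partitioned: [10, 19, 85, 23, 60, 61, 62]


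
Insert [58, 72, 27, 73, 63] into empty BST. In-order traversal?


Insert 58: root
Insert 72: R from 58
Insert 27: L from 58
Insert 73: R from 58 -> R from 72
Insert 63: R from 58 -> L from 72

In-order: [27, 58, 63, 72, 73]


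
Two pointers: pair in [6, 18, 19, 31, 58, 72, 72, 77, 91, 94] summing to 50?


lo=0(6)+hi=9(94)=100
lo=0(6)+hi=8(91)=97
lo=0(6)+hi=7(77)=83
lo=0(6)+hi=6(72)=78
lo=0(6)+hi=5(72)=78
lo=0(6)+hi=4(58)=64
lo=0(6)+hi=3(31)=37
lo=1(18)+hi=3(31)=49
lo=2(19)+hi=3(31)=50

Yes: 19+31=50


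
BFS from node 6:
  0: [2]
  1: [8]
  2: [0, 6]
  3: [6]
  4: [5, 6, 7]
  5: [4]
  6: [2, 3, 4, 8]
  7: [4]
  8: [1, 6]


Visit 6, enqueue [2, 3, 4, 8]
Visit 2, enqueue [0]
Visit 3, enqueue []
Visit 4, enqueue [5, 7]
Visit 8, enqueue [1]
Visit 0, enqueue []
Visit 5, enqueue []
Visit 7, enqueue []
Visit 1, enqueue []

BFS order: [6, 2, 3, 4, 8, 0, 5, 7, 1]


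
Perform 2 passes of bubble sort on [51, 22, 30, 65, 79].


Initial: [51, 22, 30, 65, 79]
Pass 1: [22, 30, 51, 65, 79] (2 swaps)
Pass 2: [22, 30, 51, 65, 79] (0 swaps)

After 2 passes: [22, 30, 51, 65, 79]


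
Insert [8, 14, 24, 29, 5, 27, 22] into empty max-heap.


Insert 8: [8]
Insert 14: [14, 8]
Insert 24: [24, 8, 14]
Insert 29: [29, 24, 14, 8]
Insert 5: [29, 24, 14, 8, 5]
Insert 27: [29, 24, 27, 8, 5, 14]
Insert 22: [29, 24, 27, 8, 5, 14, 22]

Final heap: [29, 24, 27, 8, 5, 14, 22]


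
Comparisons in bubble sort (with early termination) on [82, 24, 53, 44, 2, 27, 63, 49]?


Algorithm: bubble sort (with early termination)
Input: [82, 24, 53, 44, 2, 27, 63, 49]
Sorted: [2, 24, 27, 44, 49, 53, 63, 82]

25


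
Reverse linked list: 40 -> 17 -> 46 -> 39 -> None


Step 1: curr=40, set curr.next=prev(None) | reversed so far: 40
Step 2: curr=17, set curr.next=prev(40) | reversed so far: 17 -> 40
Step 3: curr=46, set curr.next=prev(17) | reversed so far: 46 -> 17 -> 40
Step 4: curr=39, set curr.next=prev(46) | reversed so far: 39 -> 46 -> 17 -> 40

39 -> 46 -> 17 -> 40 -> None


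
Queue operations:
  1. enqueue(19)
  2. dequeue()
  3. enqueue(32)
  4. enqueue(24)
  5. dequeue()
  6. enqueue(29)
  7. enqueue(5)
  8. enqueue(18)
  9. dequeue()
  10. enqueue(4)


enqueue(19) -> [19]
dequeue()->19, []
enqueue(32) -> [32]
enqueue(24) -> [32, 24]
dequeue()->32, [24]
enqueue(29) -> [24, 29]
enqueue(5) -> [24, 29, 5]
enqueue(18) -> [24, 29, 5, 18]
dequeue()->24, [29, 5, 18]
enqueue(4) -> [29, 5, 18, 4]

Final queue: [29, 5, 18, 4]


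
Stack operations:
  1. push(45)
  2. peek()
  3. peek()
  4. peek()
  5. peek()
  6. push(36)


push(45) -> [45]
peek()->45
peek()->45
peek()->45
peek()->45
push(36) -> [45, 36]

Final stack: [45, 36]


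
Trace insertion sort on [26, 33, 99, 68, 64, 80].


Initial: [26, 33, 99, 68, 64, 80]
Insert 33: [26, 33, 99, 68, 64, 80]
Insert 99: [26, 33, 99, 68, 64, 80]
Insert 68: [26, 33, 68, 99, 64, 80]
Insert 64: [26, 33, 64, 68, 99, 80]
Insert 80: [26, 33, 64, 68, 80, 99]

Sorted: [26, 33, 64, 68, 80, 99]


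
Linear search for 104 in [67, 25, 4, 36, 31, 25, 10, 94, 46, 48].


i=0: 67!=104
i=1: 25!=104
i=2: 4!=104
i=3: 36!=104
i=4: 31!=104
i=5: 25!=104
i=6: 10!=104
i=7: 94!=104
i=8: 46!=104
i=9: 48!=104

Not found, 10 comps


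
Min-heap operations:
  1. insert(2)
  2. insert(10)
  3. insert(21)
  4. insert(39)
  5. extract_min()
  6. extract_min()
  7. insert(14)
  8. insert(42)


insert(2) -> [2]
insert(10) -> [2, 10]
insert(21) -> [2, 10, 21]
insert(39) -> [2, 10, 21, 39]
extract_min()->2, [10, 39, 21]
extract_min()->10, [21, 39]
insert(14) -> [14, 39, 21]
insert(42) -> [14, 39, 21, 42]

Final heap: [14, 39, 21, 42]


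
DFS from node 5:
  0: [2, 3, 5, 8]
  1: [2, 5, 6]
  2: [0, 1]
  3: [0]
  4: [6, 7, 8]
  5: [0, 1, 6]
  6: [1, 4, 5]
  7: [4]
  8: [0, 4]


Visit 5, push [6, 1, 0]
Visit 0, push [8, 3, 2]
Visit 2, push [1]
Visit 1, push [6]
Visit 6, push [4]
Visit 4, push [8, 7]
Visit 7, push []
Visit 8, push []
Visit 3, push []

DFS order: [5, 0, 2, 1, 6, 4, 7, 8, 3]


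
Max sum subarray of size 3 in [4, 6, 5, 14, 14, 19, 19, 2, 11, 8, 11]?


[0:3]: 15
[1:4]: 25
[2:5]: 33
[3:6]: 47
[4:7]: 52
[5:8]: 40
[6:9]: 32
[7:10]: 21
[8:11]: 30

Max: 52 at [4:7]


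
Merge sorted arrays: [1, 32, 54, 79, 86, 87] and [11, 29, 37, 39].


Take 1 from A
Take 11 from B
Take 29 from B
Take 32 from A
Take 37 from B
Take 39 from B

Merged: [1, 11, 29, 32, 37, 39, 54, 79, 86, 87]


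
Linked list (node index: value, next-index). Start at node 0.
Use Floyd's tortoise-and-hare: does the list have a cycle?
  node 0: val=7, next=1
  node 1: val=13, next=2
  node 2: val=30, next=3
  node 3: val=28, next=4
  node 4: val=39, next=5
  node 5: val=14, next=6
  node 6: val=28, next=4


Floyd's tortoise (slow, +1) and hare (fast, +2):
  init: slow=0, fast=0
  step 1: slow=1, fast=2
  step 2: slow=2, fast=4
  step 3: slow=3, fast=6
  step 4: slow=4, fast=5
  step 5: slow=5, fast=4
  step 6: slow=6, fast=6
  slow == fast at node 6: cycle detected

Cycle: yes


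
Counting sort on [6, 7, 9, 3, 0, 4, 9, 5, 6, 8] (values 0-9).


Input: [6, 7, 9, 3, 0, 4, 9, 5, 6, 8]
Counts: [1, 0, 0, 1, 1, 1, 2, 1, 1, 2]

Sorted: [0, 3, 4, 5, 6, 6, 7, 8, 9, 9]


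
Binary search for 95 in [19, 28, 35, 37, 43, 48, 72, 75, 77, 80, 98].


Step 1: lo=0, hi=10, mid=5, val=48
Step 2: lo=6, hi=10, mid=8, val=77
Step 3: lo=9, hi=10, mid=9, val=80
Step 4: lo=10, hi=10, mid=10, val=98

Not found


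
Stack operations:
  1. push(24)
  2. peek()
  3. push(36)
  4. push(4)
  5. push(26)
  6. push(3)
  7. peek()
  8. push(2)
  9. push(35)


push(24) -> [24]
peek()->24
push(36) -> [24, 36]
push(4) -> [24, 36, 4]
push(26) -> [24, 36, 4, 26]
push(3) -> [24, 36, 4, 26, 3]
peek()->3
push(2) -> [24, 36, 4, 26, 3, 2]
push(35) -> [24, 36, 4, 26, 3, 2, 35]

Final stack: [24, 36, 4, 26, 3, 2, 35]


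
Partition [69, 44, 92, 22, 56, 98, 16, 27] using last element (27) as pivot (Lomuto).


Pivot: 27
  22 <= 27: swap -> [22, 44, 92, 69, 56, 98, 16, 27]
  16 <= 27: swap -> [22, 16, 92, 69, 56, 98, 44, 27]
Place pivot at 2: [22, 16, 27, 69, 56, 98, 44, 92]

Partitioned: [22, 16, 27, 69, 56, 98, 44, 92]


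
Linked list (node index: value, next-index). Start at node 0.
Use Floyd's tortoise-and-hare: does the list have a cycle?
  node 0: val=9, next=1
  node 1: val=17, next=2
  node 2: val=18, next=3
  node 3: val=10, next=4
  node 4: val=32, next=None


Floyd's tortoise (slow, +1) and hare (fast, +2):
  init: slow=0, fast=0
  step 1: slow=1, fast=2
  step 2: slow=2, fast=4
  step 3: fast -> None, no cycle

Cycle: no


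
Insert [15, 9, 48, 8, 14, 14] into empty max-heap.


Insert 15: [15]
Insert 9: [15, 9]
Insert 48: [48, 9, 15]
Insert 8: [48, 9, 15, 8]
Insert 14: [48, 14, 15, 8, 9]
Insert 14: [48, 14, 15, 8, 9, 14]

Final heap: [48, 14, 15, 8, 9, 14]


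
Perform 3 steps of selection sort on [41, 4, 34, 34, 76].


Initial: [41, 4, 34, 34, 76]
Step 1: min=4 at 1
  Swap: [4, 41, 34, 34, 76]
Step 2: min=34 at 2
  Swap: [4, 34, 41, 34, 76]
Step 3: min=34 at 3
  Swap: [4, 34, 34, 41, 76]

After 3 steps: [4, 34, 34, 41, 76]


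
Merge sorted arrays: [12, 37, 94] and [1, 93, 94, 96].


Take 1 from B
Take 12 from A
Take 37 from A
Take 93 from B
Take 94 from A

Merged: [1, 12, 37, 93, 94, 94, 96]


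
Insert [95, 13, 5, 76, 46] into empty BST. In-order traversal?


Insert 95: root
Insert 13: L from 95
Insert 5: L from 95 -> L from 13
Insert 76: L from 95 -> R from 13
Insert 46: L from 95 -> R from 13 -> L from 76

In-order: [5, 13, 46, 76, 95]


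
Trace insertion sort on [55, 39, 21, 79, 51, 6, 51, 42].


Initial: [55, 39, 21, 79, 51, 6, 51, 42]
Insert 39: [39, 55, 21, 79, 51, 6, 51, 42]
Insert 21: [21, 39, 55, 79, 51, 6, 51, 42]
Insert 79: [21, 39, 55, 79, 51, 6, 51, 42]
Insert 51: [21, 39, 51, 55, 79, 6, 51, 42]
Insert 6: [6, 21, 39, 51, 55, 79, 51, 42]
Insert 51: [6, 21, 39, 51, 51, 55, 79, 42]
Insert 42: [6, 21, 39, 42, 51, 51, 55, 79]

Sorted: [6, 21, 39, 42, 51, 51, 55, 79]


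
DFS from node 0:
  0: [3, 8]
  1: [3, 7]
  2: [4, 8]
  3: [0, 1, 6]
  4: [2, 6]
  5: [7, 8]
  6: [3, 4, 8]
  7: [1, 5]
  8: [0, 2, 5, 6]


Visit 0, push [8, 3]
Visit 3, push [6, 1]
Visit 1, push [7]
Visit 7, push [5]
Visit 5, push [8]
Visit 8, push [6, 2]
Visit 2, push [4]
Visit 4, push [6]
Visit 6, push []

DFS order: [0, 3, 1, 7, 5, 8, 2, 4, 6]


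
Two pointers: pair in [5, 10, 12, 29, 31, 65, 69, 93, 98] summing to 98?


lo=0(5)+hi=8(98)=103
lo=0(5)+hi=7(93)=98

Yes: 5+93=98


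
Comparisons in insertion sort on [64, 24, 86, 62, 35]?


Algorithm: insertion sort
Input: [64, 24, 86, 62, 35]
Sorted: [24, 35, 62, 64, 86]

9


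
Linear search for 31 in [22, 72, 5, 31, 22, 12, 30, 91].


i=0: 22!=31
i=1: 72!=31
i=2: 5!=31
i=3: 31==31 found!

Found at 3, 4 comps


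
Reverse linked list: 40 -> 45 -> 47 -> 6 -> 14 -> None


Step 1: curr=40, set curr.next=prev(None) | reversed so far: 40
Step 2: curr=45, set curr.next=prev(40) | reversed so far: 45 -> 40
Step 3: curr=47, set curr.next=prev(45) | reversed so far: 47 -> 45 -> 40
Step 4: curr=6, set curr.next=prev(47) | reversed so far: 6 -> 47 -> 45 -> 40
Step 5: curr=14, set curr.next=prev(6) | reversed so far: 14 -> 6 -> 47 -> 45 -> 40

14 -> 6 -> 47 -> 45 -> 40 -> None


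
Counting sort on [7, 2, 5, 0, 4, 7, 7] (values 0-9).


Input: [7, 2, 5, 0, 4, 7, 7]
Counts: [1, 0, 1, 0, 1, 1, 0, 3, 0, 0]

Sorted: [0, 2, 4, 5, 7, 7, 7]


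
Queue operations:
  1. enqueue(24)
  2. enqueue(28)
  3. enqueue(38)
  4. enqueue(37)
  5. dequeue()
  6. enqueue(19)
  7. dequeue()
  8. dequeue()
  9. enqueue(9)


enqueue(24) -> [24]
enqueue(28) -> [24, 28]
enqueue(38) -> [24, 28, 38]
enqueue(37) -> [24, 28, 38, 37]
dequeue()->24, [28, 38, 37]
enqueue(19) -> [28, 38, 37, 19]
dequeue()->28, [38, 37, 19]
dequeue()->38, [37, 19]
enqueue(9) -> [37, 19, 9]

Final queue: [37, 19, 9]


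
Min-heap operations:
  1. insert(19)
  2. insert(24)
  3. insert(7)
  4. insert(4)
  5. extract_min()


insert(19) -> [19]
insert(24) -> [19, 24]
insert(7) -> [7, 24, 19]
insert(4) -> [4, 7, 19, 24]
extract_min()->4, [7, 24, 19]

Final heap: [7, 24, 19]


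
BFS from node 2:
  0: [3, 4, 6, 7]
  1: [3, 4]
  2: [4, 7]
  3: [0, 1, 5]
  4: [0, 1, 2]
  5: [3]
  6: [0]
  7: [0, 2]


Visit 2, enqueue [4, 7]
Visit 4, enqueue [0, 1]
Visit 7, enqueue []
Visit 0, enqueue [3, 6]
Visit 1, enqueue []
Visit 3, enqueue [5]
Visit 6, enqueue []
Visit 5, enqueue []

BFS order: [2, 4, 7, 0, 1, 3, 6, 5]


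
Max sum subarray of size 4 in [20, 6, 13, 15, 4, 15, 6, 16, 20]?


[0:4]: 54
[1:5]: 38
[2:6]: 47
[3:7]: 40
[4:8]: 41
[5:9]: 57

Max: 57 at [5:9]


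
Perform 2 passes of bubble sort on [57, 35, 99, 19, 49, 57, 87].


Initial: [57, 35, 99, 19, 49, 57, 87]
Pass 1: [35, 57, 19, 49, 57, 87, 99] (5 swaps)
Pass 2: [35, 19, 49, 57, 57, 87, 99] (2 swaps)

After 2 passes: [35, 19, 49, 57, 57, 87, 99]


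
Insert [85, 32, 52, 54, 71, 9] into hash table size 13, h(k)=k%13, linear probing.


Insert 85: h=7 -> slot 7
Insert 32: h=6 -> slot 6
Insert 52: h=0 -> slot 0
Insert 54: h=2 -> slot 2
Insert 71: h=6, 2 probes -> slot 8
Insert 9: h=9 -> slot 9

Table: [52, None, 54, None, None, None, 32, 85, 71, 9, None, None, None]


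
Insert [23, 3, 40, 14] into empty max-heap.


Insert 23: [23]
Insert 3: [23, 3]
Insert 40: [40, 3, 23]
Insert 14: [40, 14, 23, 3]

Final heap: [40, 14, 23, 3]


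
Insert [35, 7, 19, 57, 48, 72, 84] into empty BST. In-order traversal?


Insert 35: root
Insert 7: L from 35
Insert 19: L from 35 -> R from 7
Insert 57: R from 35
Insert 48: R from 35 -> L from 57
Insert 72: R from 35 -> R from 57
Insert 84: R from 35 -> R from 57 -> R from 72

In-order: [7, 19, 35, 48, 57, 72, 84]


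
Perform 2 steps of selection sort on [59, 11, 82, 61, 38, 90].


Initial: [59, 11, 82, 61, 38, 90]
Step 1: min=11 at 1
  Swap: [11, 59, 82, 61, 38, 90]
Step 2: min=38 at 4
  Swap: [11, 38, 82, 61, 59, 90]

After 2 steps: [11, 38, 82, 61, 59, 90]


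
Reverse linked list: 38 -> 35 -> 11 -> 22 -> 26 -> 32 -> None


Step 1: curr=38, set curr.next=prev(None) | reversed so far: 38
Step 2: curr=35, set curr.next=prev(38) | reversed so far: 35 -> 38
Step 3: curr=11, set curr.next=prev(35) | reversed so far: 11 -> 35 -> 38
Step 4: curr=22, set curr.next=prev(11) | reversed so far: 22 -> 11 -> 35 -> 38
Step 5: curr=26, set curr.next=prev(22) | reversed so far: 26 -> 22 -> 11 -> 35 -> 38
Step 6: curr=32, set curr.next=prev(26) | reversed so far: 32 -> 26 -> 22 -> 11 -> 35 -> 38

32 -> 26 -> 22 -> 11 -> 35 -> 38 -> None


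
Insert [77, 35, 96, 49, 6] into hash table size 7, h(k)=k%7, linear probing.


Insert 77: h=0 -> slot 0
Insert 35: h=0, 1 probes -> slot 1
Insert 96: h=5 -> slot 5
Insert 49: h=0, 2 probes -> slot 2
Insert 6: h=6 -> slot 6

Table: [77, 35, 49, None, None, 96, 6]


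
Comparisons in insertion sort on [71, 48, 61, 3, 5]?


Algorithm: insertion sort
Input: [71, 48, 61, 3, 5]
Sorted: [3, 5, 48, 61, 71]

10


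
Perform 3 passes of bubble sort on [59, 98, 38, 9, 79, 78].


Initial: [59, 98, 38, 9, 79, 78]
Pass 1: [59, 38, 9, 79, 78, 98] (4 swaps)
Pass 2: [38, 9, 59, 78, 79, 98] (3 swaps)
Pass 3: [9, 38, 59, 78, 79, 98] (1 swaps)

After 3 passes: [9, 38, 59, 78, 79, 98]
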